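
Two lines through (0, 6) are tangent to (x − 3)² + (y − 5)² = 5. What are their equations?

x − 2y = −12 and 2x + y = 6

A line y − (6) = m(x − (0)) is tangent when its distance from (3, 5) is √5:
[m·(3) − (−1)]² = 5(m² + 1)
2m² + 3m − 2 = 0, so m = 1/2 or m = −2.
Through (0, 6) these give x − 2y = −12 and 2x + y = 6.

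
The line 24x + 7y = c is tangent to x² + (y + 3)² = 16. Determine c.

For a tangent, require d(centre, line) = r = 4.
|24·0 + 7·(−3) − c| / √625 = 4
|c − (−21)| = 4·25, so c = 79 or c = −121.

c = −121 or c = 79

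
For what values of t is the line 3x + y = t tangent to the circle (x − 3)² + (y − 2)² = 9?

t = 11 ± 3√10

Tangency holds when the distance from the centre (3, 2) to the line equals the radius 3:
|3·3 + 1·2 − t| / √10 = 3
|t − (11)| = 3√10.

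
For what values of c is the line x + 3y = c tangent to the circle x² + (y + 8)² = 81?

Tangency holds when the distance from the centre (0, −8) to the line equals the radius 9:
|1·0 + 3·(−8) − c| / √10 = 9
|c − (−24)| = 9√10.

c = −24 ± 9√10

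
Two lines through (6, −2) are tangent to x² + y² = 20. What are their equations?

Let a tangent through (6, −2) have slope m. Its distance from (0, 0) must equal 2√5:
(−6m − (2))² = 20(m² + 1)
2m² + 3m − 2 = 0, so m = 1/2 or m = −2.
Through (6, −2) these give x − 2y = 10 and 2x + y = 10.

x − 2y = 10 and 2x + y = 10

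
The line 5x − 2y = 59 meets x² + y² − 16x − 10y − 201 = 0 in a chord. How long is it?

Substitute y = (−59 + 5x)/2:
29x² − 754x + 3857 = 0  ⟹  x² − 26x + 133 = 0
x = 19 or x = 7, giving (19, 18) and (7, −12).
Chord length = distance between (19, 18) and (7, −12) = √1044 = 6√29.

6√29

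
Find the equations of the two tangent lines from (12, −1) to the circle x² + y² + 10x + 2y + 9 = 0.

Write the tangent as mx − y + (−1 − m·(12)) = 0 and set its distance from the centre to √17:
[m·(−17) − (0)]² = 17(m² + 1)
16m² − 1 = 0, so m = 1/4 or m = −1/4.
With m = 1/4: x − 4y = 16. With m = −1/4: x + 4y = 8.

x − 4y = 16 and x + 4y = 8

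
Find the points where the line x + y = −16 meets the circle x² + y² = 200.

Substitute y = −x − 16:
2x² + 32x + 56 = 0  ⟹  x² + 16x + 28 = 0
x = −2 or x = −14, giving (−2, −14) and (−14, −2).

(−14, −2) and (−2, −14)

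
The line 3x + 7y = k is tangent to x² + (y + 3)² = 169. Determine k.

Tangency holds when the distance from the centre (0, −3) to the line equals the radius 13:
|3·0 + 7·(−3) − k| / √58 = 13
|k − (−21)| = 13√58.

k = −21 ± 13√58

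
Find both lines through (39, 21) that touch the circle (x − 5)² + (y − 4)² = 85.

Let a tangent through (39, 21) have slope m. Its distance from (5, 4) must equal √85:
(−34m − (−17))² = 85(m² + 1)
63m² − 68m + 12 = 0, so m = 6/7 or m = 2/9.
Through (39, 21) these give 6x − 7y = 87 and 2x − 9y = −111.

6x − 7y = 87 and 2x − 9y = −111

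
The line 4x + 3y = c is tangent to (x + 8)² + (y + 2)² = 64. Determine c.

Tangency holds when the distance from the centre (−8, −2) to the line equals the radius 8:
|4·(−8) + 3·(−2) − c| / √25 = 8
|c − (−38)| = 8·5, so c = 2 or c = −78.

c = −78 or c = 2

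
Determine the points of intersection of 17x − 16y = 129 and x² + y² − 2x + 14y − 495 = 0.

(−15, −24) and (17, 10)

Express y = (−129 + 17x)/16 and substitute into the circle:
545x² − 1090x − 138975 = 0  ⟹  x² − 2x − 255 = 0
x = 17 or x = −15, giving (17, 10) and (−15, −24).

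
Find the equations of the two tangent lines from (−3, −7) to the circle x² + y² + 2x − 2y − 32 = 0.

Write the tangent as mx − y + (−7 − m·(−3)) = 0 and set its distance from the centre to √34:
(2m − (8))² = 34(m² + 1)
15m² + 16m − 15 = 0, so m = −5/3 or m = 3/5.
With m = −5/3: 5x + 3y = −36. With m = 3/5: 3x − 5y = 26.

5x + 3y = −36 and 3x − 5y = 26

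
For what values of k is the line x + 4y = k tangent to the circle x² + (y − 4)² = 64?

The line touches the circle iff its distance from (0, 4) is 8:
|1·0 + 4·4 − k| / √17 = 8
|k − (16)| = 8√17.

k = 16 ± 8√17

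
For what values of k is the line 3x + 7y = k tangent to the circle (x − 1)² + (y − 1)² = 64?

k = 10 ± 8√58

For a tangent, require d(centre, line) = r = 8.
|3·1 + 7·1 − k| / √58 = 8
|k − (10)| = 8√58.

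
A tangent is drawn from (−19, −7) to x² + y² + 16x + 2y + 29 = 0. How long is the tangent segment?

11

Centre (−8, −1), r² = 36. |PO|² = (−11)² + (−6)² = 157.
The tangent meets the radius at right angles, so tangent² = |PO|² − r² = 157 − 36 = 121.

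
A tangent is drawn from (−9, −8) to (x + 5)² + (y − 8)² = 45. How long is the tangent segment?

√227

The centre is (−5, 8) and r = 3√5. The square of the distance from P to the centre is 16 + 256 = 272.
The tangent meets the radius at right angles, so tangent² = |PO|² − r² = 272 − 45 = 227.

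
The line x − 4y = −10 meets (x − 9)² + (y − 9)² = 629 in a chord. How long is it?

12√17

Express y = (10 + x)/4 and substitute into the circle:
17x² − 340x − 8092 = 0  ⟹  x² − 20x − 476 = 0
x = 34 or x = −14, giving (34, 11) and (−14, −1).
|(34, 11) − (−14, −1)| = √((48)² + (12)²) = 12√17.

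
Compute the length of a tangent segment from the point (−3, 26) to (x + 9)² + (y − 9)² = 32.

The centre is (−9, 9) and r = 4√2. The square of the distance from P to the centre is 36 + 289 = 325.
Power of the point: PT² = |PO|² − r² = 293, so PT = √293.

√293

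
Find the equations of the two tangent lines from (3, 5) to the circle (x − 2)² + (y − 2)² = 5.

2x + y = 11 and x − 2y = −7

Write the tangent as mx − y + (5 − m·(3)) = 0 and set its distance from the centre to √5:
[m·(−1) − (−3)]² = 5(m² + 1)
2m² + 3m − 2 = 0, so m = −2 or m = 1/2.
With m = −2: 2x + y = 11. With m = 1/2: x − 2y = −7.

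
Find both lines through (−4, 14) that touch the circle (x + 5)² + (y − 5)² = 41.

5x + 4y = 36 and 4x − 5y = −86

Write the tangent as mx − y + (14 − m·(−4)) = 0 and set its distance from the centre to √41:
(−1m − (−9))² = 41(m² + 1)
20m² + 9m − 20 = 0, so m = −5/4 or m = 4/5.
Through (−4, 14) these give 5x + 4y = 36 and 4x − 5y = −86.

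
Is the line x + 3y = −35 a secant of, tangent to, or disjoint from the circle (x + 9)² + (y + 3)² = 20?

d² = (1·(−9) + 3·(−3) − (−35))²/10 = 289/10; r² = 20.
Since d² > r², the line lies outside the circle.

disjoint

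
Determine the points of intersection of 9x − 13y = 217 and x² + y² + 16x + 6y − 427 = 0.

From the line, y = (−217 + 9x)/13. Substituting:
250x² − 500x − 42000 = 0  ⟹  x² − 2x − 168 = 0
x = 14 or x = −12, giving (14, −7) and (−12, −25).

(−12, −25) and (14, −7)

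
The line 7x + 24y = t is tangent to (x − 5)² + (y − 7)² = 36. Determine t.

t = 53 or t = 353

Tangency holds when the distance from the centre (5, 7) to the line equals the radius 6:
|7·5 + 24·7 − t| / √625 = 6
|t − (203)| = 6·25, so t = 353 or t = 53.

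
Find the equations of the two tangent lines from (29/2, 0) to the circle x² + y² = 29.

2x + 5y = 29 and 2x − 5y = 29

Write the tangent as mx − y + (0 − m·(29/2)) = 0 and set its distance from the centre to √29:
[m·(−29/2) − (0)]² = 29(m² + 1)
25m² − 4 = 0, so m = −2/5 or m = 2/5.
With m = −2/5: 2x + 5y = 29. With m = 2/5: 2x − 5y = 29.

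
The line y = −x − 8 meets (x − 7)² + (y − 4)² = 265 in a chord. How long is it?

13√2

Centre (7, 4), r² = 265. Perpendicular distance d from centre to line = |19| / √2 = 19/√2.
Chord = 2√(r² − d²) = 2·√(169/2) = 13√2.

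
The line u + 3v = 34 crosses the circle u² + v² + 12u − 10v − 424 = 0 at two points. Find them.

(−23, 19) and (16, 6)

From the line, v = (34 − u)/3. Substituting:
10u² + 70u − 3680 = 0  ⟹  u² + 7u − 368 = 0
u = 16 or u = −23, giving (16, 6) and (−23, 19).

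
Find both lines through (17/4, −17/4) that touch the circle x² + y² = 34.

5x − 3y = 34 and 3x − 5y = 34

Let a tangent through (17/4, −17/4) have slope m. Its distance from (0, 0) must equal √34:
[m·(−17/4) − (17/4)]² = 34(m² + 1)
15m² − 34m + 15 = 0, so m = 5/3 or m = 3/5.
Through (17/4, −17/4) these give 5x − 3y = 34 and 3x − 5y = 34.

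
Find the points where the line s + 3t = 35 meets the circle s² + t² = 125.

(2, 11) and (5, 10)

Express t = (35 − s)/3 and substitute into the circle:
10s² − 70s + 100 = 0  ⟹  s² − 7s + 10 = 0
s = 5 or s = 2, giving (5, 10) and (2, 11).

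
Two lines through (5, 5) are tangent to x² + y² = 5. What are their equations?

Let a tangent through (5, 5) have slope m. Its distance from (0, 0) must equal √5:
[m·(−5) − (−5)]² = 5(m² + 1)
2m² − 5m + 2 = 0, so m = 2 or m = 1/2.
With m = 2: 2x − y = 5. With m = 1/2: x − 2y = −5.

2x − y = 5 and x − 2y = −5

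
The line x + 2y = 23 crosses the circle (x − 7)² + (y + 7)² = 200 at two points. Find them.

From the line, y = (23 − x)/2. Substituting:
5x² − 130x + 765 = 0  ⟹  x² − 26x + 153 = 0
x = 17 or x = 9, giving (17, 3) and (9, 7).

(9, 7) and (17, 3)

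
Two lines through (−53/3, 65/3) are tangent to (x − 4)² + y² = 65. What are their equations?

4x + 7y = 81 and 7x + 4y = −37

A line y − (65/3) = m(x − (−53/3)) is tangent when its distance from (4, 0) is √65:
(65/3m − (−65/3))² = 65(m² + 1)
28m² + 65m + 28 = 0, so m = −4/7 or m = −7/4.
Through (−53/3, 65/3) these give 4x + 7y = 81 and 7x + 4y = −37.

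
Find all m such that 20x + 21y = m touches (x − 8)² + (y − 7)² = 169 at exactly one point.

m = −70 or m = 684

For a tangent, require d(centre, line) = r = 13.
|20·8 + 21·7 − m| / √841 = 13
|m − (307)| = 13·29, so m = 684 or m = −70.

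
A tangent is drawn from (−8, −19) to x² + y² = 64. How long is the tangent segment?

19

Centre (0, 0), r² = 64. |PO|² = (−8)² + (−19)² = 425.
By the tangent–radius right angle, tangent length = √(|PO|² − r²) = √361 = 19.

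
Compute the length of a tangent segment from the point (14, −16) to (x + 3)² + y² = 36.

Centre (−3, 0), r² = 36. |PO|² = (17)² + (−16)² = 545.
The tangent meets the radius at right angles, so tangent² = |PO|² − r² = 545 − 36 = 509.

√509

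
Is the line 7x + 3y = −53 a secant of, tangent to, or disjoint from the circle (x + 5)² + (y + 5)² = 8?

secant

Substituting the line into the circle gives 58x² + 622x + 1597 = 0.
Δ = 386884 − 370504 = 16380.
Two real roots: the line is a secant.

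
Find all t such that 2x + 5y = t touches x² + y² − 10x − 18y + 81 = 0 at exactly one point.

Tangency holds when the distance from the centre (5, 9) to the line equals the radius 5:
|2·5 + 5·9 − t| / √29 = 5
|t − (55)| = 5√29.

t = 55 ± 5√29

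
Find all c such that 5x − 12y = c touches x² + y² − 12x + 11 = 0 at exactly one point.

c = −35 or c = 95

The line touches the circle iff its distance from (6, 0) is 5:
|5·6 − 12·0 − c| / √169 = 5
|c − (30)| = 5·13, so c = 95 or c = −35.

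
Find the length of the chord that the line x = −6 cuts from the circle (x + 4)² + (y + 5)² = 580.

48

Centre (−4, −5), r² = 580. Perpendicular distance d from centre to line = |2| / √1 = 2.
Half the chord is √(r² − d²) = √(576), so the full chord is 48.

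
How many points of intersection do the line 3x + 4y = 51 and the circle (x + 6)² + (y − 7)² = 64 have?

0

Centre (−6, 7), r² = 64. Distance² from centre to line = (−41)²/25 = 1681/25.
Since d² > r², the line lies outside the circle.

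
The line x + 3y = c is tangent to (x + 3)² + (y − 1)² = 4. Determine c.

c = ±2√10

The line touches the circle iff its distance from (−3, 1) is 2:
|1·(−3) + 3·1 − c| / √10 = 2
|c| = 2√10.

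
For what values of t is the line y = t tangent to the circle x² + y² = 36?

t = −6 or t = 6

Tangency holds when the distance from the centre (0, 0) to the line equals the radius 6:
|0·0 + 1·0 − t| / √1 = 6
|t| = 6, so t = 6 or t = −6.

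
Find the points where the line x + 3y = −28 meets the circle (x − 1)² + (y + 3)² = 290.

Express y = (−28 − x)/3 and substitute into the circle:
10x² + 20x − 2240 = 0  ⟹  x² + 2x − 224 = 0
x = 14 or x = −16, giving (14, −14) and (−16, −4).

(−16, −4) and (14, −14)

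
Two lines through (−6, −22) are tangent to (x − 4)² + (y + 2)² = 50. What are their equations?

Write the tangent as mx − y + (−22 − m·(−6)) = 0 and set its distance from the centre to 5√2:
(10m − (20))² = 50(m² + 1)
m² − 8m + 7 = 0, so m = 7 or m = 1.
With m = 7: 7x − y = −20. With m = 1: x − y = 16.

7x − y = −20 and x − y = 16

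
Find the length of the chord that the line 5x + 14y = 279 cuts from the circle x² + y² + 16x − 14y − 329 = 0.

2√221

Express y = (279 − 5x)/14 and substitute into the circle:
221x² + 1326x − 41327 = 0  ⟹  x² + 6x − 187 = 0
x = 11 or x = −17, giving (11, 16) and (−17, 26).
|(11, 16) − (−17, 26)| = √((28)² + (−10)²) = 2√221.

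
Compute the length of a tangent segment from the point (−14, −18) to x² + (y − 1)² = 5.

With centre O = (0, 1), |OP|² = 557 and r² = 5.
Power of the point: PT² = |PO|² − r² = 552, so PT = 2√138.

2√138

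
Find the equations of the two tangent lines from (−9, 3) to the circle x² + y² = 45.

A line y − (3) = m(x − (−9)) is tangent when its distance from (0, 0) is 3√5:
(9m − (−3))² = 45(m² + 1)
2m² + 3m − 2 = 0, so m = −2 or m = 1/2.
With m = −2: 2x + y = −15. With m = 1/2: x − 2y = −15.

2x + y = −15 and x − 2y = −15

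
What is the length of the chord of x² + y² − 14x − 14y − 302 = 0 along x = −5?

32

The distance from (7, 7) to the line is 12, and r² = 400.
Chord = 2√(r² − d²) = 2·√(256) = 32.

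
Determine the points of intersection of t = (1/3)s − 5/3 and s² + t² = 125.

(−10, −5) and (11, 2)

Express t = (−5 + s)/3 and substitute into the circle:
10s² − 10s − 1100 = 0  ⟹  s² − s − 110 = 0
s = 11 or s = −10, giving (11, 2) and (−10, −5).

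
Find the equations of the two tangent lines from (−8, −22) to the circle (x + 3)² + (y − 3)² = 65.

7x − 4y = 32 and 8x + y = −86

A line y − (−22) = m(x − (−8)) is tangent when its distance from (−3, 3) is √65:
(5m − (25))² = 65(m² + 1)
4m² + 25m − 56 = 0, so m = 7/4 or m = −8.
With m = 7/4: 7x − 4y = 32. With m = −8: 8x + y = −86.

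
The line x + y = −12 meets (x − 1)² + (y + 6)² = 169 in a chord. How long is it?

Centre (1, −6), r² = 169. Perpendicular distance d from centre to line = |7| / √2 = 7/√2.
Chord = 2√(r² − d²) = 2·√(289/2) = 17√2.

17√2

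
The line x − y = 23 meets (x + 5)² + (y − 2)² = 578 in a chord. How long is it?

The distance from (−5, 2) to the line is 30/√2, and r² = 578.
Chord = 2√(r² − d²) = 2·√(128) = 16√2.

16√2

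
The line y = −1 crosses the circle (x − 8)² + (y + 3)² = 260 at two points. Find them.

(−8, −1) and (24, −1)

Substitute y = −1:
x² − 16x − 192 = 0
x = 24 or x = −8, giving (24, −1) and (−8, −1).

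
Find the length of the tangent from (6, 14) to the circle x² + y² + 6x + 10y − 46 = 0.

Centre (−3, −5), r² = 80. |PO|² = (9)² + (19)² = 442.
The tangent meets the radius at right angles, so tangent² = |PO|² − r² = 442 − 80 = 362.

√362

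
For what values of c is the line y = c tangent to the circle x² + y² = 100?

c = −10 or c = 10

Tangency holds when the distance from the centre (0, 0) to the line equals the radius 10:
|0·0 + 1·0 − c| / √1 = 10
|c| = 10, so c = 10 or c = −10.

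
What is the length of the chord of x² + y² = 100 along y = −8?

12

From the line, y = −8. Substituting:
x² − 36 = 0
x = 6 or x = −6, giving (6, −8) and (−6, −8).
Chord length = distance between (6, −8) and (−6, −8) = √144 = 12.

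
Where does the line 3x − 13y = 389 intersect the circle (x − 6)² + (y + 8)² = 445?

Substitute y = (−389 + 3x)/13:
178x² − 3738x + 12104 = 0  ⟹  x² − 21x + 68 = 0
x = 17 or x = 4, giving (17, −26) and (4, −29).

(4, −29) and (17, −26)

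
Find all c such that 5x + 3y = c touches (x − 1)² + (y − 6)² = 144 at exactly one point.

c = 23 ± 12√34

For a tangent, require d(centre, line) = r = 12.
|5·1 + 3·6 − c| / √34 = 12
|c − (23)| = 12√34.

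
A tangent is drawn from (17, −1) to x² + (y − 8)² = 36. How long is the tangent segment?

√334

With centre O = (0, 8), |OP|² = 370 and r² = 36.
By the tangent–radius right angle, tangent length = √(|PO|² − r²) = √334.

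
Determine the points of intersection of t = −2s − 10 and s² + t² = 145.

(−9, 8) and (1, −12)

From the line, t = −2s − 10. Substituting:
5s² + 40s − 45 = 0  ⟹  s² + 8s − 9 = 0
s = 1 or s = −9, giving (1, −12) and (−9, 8).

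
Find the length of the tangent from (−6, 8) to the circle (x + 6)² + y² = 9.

√55

Centre (−6, 0), r² = 9. |PO|² = (0)² + (8)² = 64.
Power of the point: PT² = |PO|² − r² = 55, so PT = √55.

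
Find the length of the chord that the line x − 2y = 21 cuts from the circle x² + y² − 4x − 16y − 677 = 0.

Express y = (−21 + x)/2 and substitute into the circle:
5x² − 90x − 1595 = 0  ⟹  x² − 18x − 319 = 0
x = 29 or x = −11, giving (29, 4) and (−11, −16).
Chord length = distance between (29, 4) and (−11, −16) = √2000 = 20√5.

20√5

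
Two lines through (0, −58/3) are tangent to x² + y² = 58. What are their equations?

7x − 3y = 58 and 7x + 3y = −58

Let a tangent through (0, −58/3) have slope m. Its distance from (0, 0) must equal √58:
(0m − (58/3))² = 58(m² + 1)
9m² − 49 = 0, so m = 7/3 or m = −7/3.
Through (0, −58/3) these give 7x − 3y = 58 and 7x + 3y = −58.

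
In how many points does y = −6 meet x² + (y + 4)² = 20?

2

Substituting the line into the circle gives x² − 16 = 0.
Δ = 0 − (−64) = 64.
Two real roots: the line is a secant.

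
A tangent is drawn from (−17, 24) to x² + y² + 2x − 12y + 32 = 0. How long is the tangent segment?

5√23

With centre O = (−1, 6), |OP|² = 580 and r² = 5.
The tangent meets the radius at right angles, so tangent² = |PO|² − r² = 580 − 5 = 575.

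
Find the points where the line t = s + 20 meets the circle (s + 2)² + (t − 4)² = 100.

(−10, 10) and (−8, 12)

From the line, t = s + 20. Substituting:
2s² + 36s + 160 = 0  ⟹  s² + 18s + 80 = 0
s = −8 or s = −10, giving (−8, 12) and (−10, 10).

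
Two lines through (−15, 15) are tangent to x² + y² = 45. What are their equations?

2x + y = −15 and x + 2y = 15

A line y − (15) = m(x − (−15)) is tangent when its distance from (0, 0) is 3√5:
(15m − (−15))² = 45(m² + 1)
2m² + 5m + 2 = 0, so m = −2 or m = −1/2.
Through (−15, 15) these give 2x + y = −15 and x + 2y = 15.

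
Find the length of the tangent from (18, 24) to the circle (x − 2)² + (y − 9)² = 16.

Centre (2, 9), r² = 16. |PO|² = (16)² + (15)² = 481.
The tangent meets the radius at right angles, so tangent² = |PO|² − r² = 481 − 16 = 465.

√465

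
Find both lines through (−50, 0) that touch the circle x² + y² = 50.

x − 7y = −50 and x + 7y = −50

Let a tangent through (−50, 0) have slope m. Its distance from (0, 0) must equal 5√2:
[m·(50) − (0)]² = 50(m² + 1)
49m² − 1 = 0, so m = 1/7 or m = −1/7.
Through (−50, 0) these give x − 7y = −50 and x + 7y = −50.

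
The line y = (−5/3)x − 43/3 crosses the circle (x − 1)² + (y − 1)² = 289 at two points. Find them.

(−14, 9) and (1, −16)

Substitute y = (−43 − 5x)/3:
34x² + 442x − 476 = 0  ⟹  x² + 13x − 14 = 0
x = 1 or x = −14, giving (1, −16) and (−14, 9).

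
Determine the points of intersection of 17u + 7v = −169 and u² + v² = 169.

From the line, v = (−169 − 17u)/7. Substituting:
338u² + 5746u + 20280 = 0  ⟹  u² + 17u + 60 = 0
u = −5 or u = −12, giving (−5, −12) and (−12, 5).

(−12, 5) and (−5, −12)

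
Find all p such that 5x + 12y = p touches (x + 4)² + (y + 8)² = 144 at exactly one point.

The line touches the circle iff its distance from (−4, −8) is 12:
|5·(−4) + 12·(−8) − p| / √169 = 12
|p − (−116)| = 12·13, so p = 40 or p = −272.

p = −272 or p = 40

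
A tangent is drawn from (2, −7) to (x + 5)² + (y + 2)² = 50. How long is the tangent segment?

Centre (−5, −2), r² = 50. |PO|² = (7)² + (−5)² = 74.
By the tangent–radius right angle, tangent length = √(|PO|² − r²) = √24 = 2√6.

2√6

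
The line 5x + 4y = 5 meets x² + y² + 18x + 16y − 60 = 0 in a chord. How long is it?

Centre (−9, −8), r² = 205. Perpendicular distance d from centre to line = |−82| / √41 = 82/√41.
Half the chord is √(r² − d²) = √(41), so the full chord is 2√41.

2√41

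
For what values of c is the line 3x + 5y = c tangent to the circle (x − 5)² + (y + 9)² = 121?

c = −30 ± 11√34

Tangency holds when the distance from the centre (5, −9) to the line equals the radius 11:
|3·5 + 5·(−9) − c| / √34 = 11
|c − (−30)| = 11√34.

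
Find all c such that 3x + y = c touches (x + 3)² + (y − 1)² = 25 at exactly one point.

For a tangent, require d(centre, line) = r = 5.
|3·(−3) + 1·1 − c| / √10 = 5
|c − (−8)| = 5√10.

c = −8 ± 5√10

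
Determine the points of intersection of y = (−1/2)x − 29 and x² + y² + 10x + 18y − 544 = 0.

(−30, −14) and (6, −32)

From the line, y = (−58 − x)/2. Substituting:
5x² + 120x − 900 = 0  ⟹  x² + 24x − 180 = 0
x = 6 or x = −30, giving (6, −32) and (−30, −14).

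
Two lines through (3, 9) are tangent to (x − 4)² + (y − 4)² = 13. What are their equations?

3x − 2y = −9 and 2x + 3y = 33

A line y − (9) = m(x − (3)) is tangent when its distance from (4, 4) is √13:
(1m − (−5))² = 13(m² + 1)
6m² − 5m − 6 = 0, so m = 3/2 or m = −2/3.
With m = 3/2: 3x − 2y = −9. With m = −2/3: 2x + 3y = 33.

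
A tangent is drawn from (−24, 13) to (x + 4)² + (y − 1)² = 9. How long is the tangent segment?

√535

The centre is (−4, 1) and r = 3. The square of the distance from P to the centre is 400 + 144 = 544.
By the tangent–radius right angle, tangent length = √(|PO|² − r²) = √535.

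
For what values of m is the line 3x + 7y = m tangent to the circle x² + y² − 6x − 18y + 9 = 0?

For a tangent, require d(centre, line) = r = 9.
|3·3 + 7·9 − m| / √58 = 9
|m − (72)| = 9√58.

m = 72 ± 9√58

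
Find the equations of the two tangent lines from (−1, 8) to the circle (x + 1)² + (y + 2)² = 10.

3x + y = 5 and 3x − y = −11

A line y − (8) = m(x − (−1)) is tangent when its distance from (−1, −2) is √10:
[m·(0) − (−10)]² = 10(m² + 1)
m² − 9 = 0, so m = −3 or m = 3.
Through (−1, 8) these give 3x + y = 5 and 3x − y = −11.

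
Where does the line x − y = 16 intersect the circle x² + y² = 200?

From the line, y = x − 16. Substituting:
2x² − 32x + 56 = 0  ⟹  x² − 16x + 28 = 0
x = 14 or x = 2, giving (14, −2) and (2, −14).

(2, −14) and (14, −2)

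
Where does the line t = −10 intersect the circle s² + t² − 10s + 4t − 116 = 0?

Express t = −10 and substitute into the circle:
s² − 10s − 56 = 0
s = 14 or s = −4, giving (14, −10) and (−4, −10).

(−4, −10) and (14, −10)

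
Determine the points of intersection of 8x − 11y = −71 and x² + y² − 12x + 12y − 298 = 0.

From the line, y = (71 + 8x)/11. Substituting:
185x² + 740x − 21645 = 0  ⟹  x² + 4x − 117 = 0
x = 9 or x = −13, giving (9, 13) and (−13, −3).

(−13, −3) and (9, 13)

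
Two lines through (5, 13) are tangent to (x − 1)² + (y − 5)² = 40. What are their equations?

Write the tangent as mx − y + (13 − m·(5)) = 0 and set its distance from the centre to 2√10:
[m·(−4) − (−8)]² = 40(m² + 1)
3m² + 8m − 3 = 0, so m = 1/3 or m = −3.
Through (5, 13) these give x − 3y = −34 and 3x + y = 28.

x − 3y = −34 and 3x + y = 28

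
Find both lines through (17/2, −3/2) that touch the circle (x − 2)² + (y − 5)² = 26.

5x + y = 41 and x + 5y = 1

Let a tangent through (17/2, −3/2) have slope m. Its distance from (2, 5) must equal √26:
[m·(−13/2) − (13/2)]² = 26(m² + 1)
5m² + 26m + 5 = 0, so m = −5 or m = −1/5.
Through (17/2, −3/2) these give 5x + y = 41 and x + 5y = 1.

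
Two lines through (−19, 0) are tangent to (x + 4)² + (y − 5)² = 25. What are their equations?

3x − 4y = −57 and y = 0

A line y − (0) = m(x − (−19)) is tangent when its distance from (−4, 5) is 5:
(15m − (5))² = 25(m² + 1)
4m² − 3m = 0, so m = 3/4 or m = 0.
With m = 3/4: 3x − 4y = −57. With m = 0: y = 0.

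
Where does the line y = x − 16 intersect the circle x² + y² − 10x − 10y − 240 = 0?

Express y = x − 16 and substitute into the circle:
2x² − 52x + 176 = 0  ⟹  x² − 26x + 88 = 0
x = 22 or x = 4, giving (22, 6) and (4, −12).

(4, −12) and (22, 6)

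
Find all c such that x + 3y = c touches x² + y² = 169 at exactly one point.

c = ±13√10

The line touches the circle iff its distance from (0, 0) is 13:
|1·0 + 3·0 − c| / √10 = 13
|c| = 13√10.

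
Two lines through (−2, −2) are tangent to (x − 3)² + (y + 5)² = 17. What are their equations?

4x + y = −10 and x − 4y = 6

Let a tangent through (−2, −2) have slope m. Its distance from (3, −5) must equal √17:
(5m − (−3))² = 17(m² + 1)
4m² + 15m − 4 = 0, so m = −4 or m = 1/4.
With m = −4: 4x + y = −10. With m = 1/4: x − 4y = 6.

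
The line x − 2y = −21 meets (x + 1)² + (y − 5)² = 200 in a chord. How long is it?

12√5

From the line, y = (21 + x)/2. Substituting:
5x² + 30x − 675 = 0  ⟹  x² + 6x − 135 = 0
x = 9 or x = −15, giving (9, 15) and (−15, 3).
|(9, 15) − (−15, 3)| = √((24)² + (12)²) = 12√5.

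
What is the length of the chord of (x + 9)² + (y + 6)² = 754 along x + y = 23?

The distance from (−9, −6) to the line is 38/√2, and r² = 754.
Half the chord is √(r² − d²) = √(32), so the full chord is 8√2.

8√2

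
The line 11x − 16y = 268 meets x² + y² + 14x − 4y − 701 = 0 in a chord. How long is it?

Substitute y = (−268 + 11x)/16:
377x² − 3016x − 90480 = 0  ⟹  x² − 8x − 240 = 0
x = 20 or x = −12, giving (20, −3) and (−12, −25).
|(20, −3) − (−12, −25)| = √((32)² + (22)²) = 2√377.

2√377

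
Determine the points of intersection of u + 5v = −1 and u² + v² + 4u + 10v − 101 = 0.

(−11, 2) and (9, −2)

Express v = (−1 − u)/5 and substitute into the circle:
26u² + 52u − 2574 = 0  ⟹  u² + 2u − 99 = 0
u = 9 or u = −11, giving (9, −2) and (−11, 2).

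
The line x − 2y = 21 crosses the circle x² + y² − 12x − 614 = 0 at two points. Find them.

(−13, −17) and (31, 5)

From the line, y = (−21 + x)/2. Substituting:
5x² − 90x − 2015 = 0  ⟹  x² − 18x − 403 = 0
x = 31 or x = −13, giving (31, 5) and (−13, −17).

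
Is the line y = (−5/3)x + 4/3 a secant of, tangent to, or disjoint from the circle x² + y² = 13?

secant

Substituting the line into the circle gives 34x² − 40x − 101 = 0.
Δ = 1600 − (−13736) = 15336.
Two real roots: the line is a secant.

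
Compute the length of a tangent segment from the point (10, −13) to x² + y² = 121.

With centre O = (0, 0), |OP|² = 269 and r² = 121.
By the tangent–radius right angle, tangent length = √(|PO|² − r²) = √148 = 2√37.

2√37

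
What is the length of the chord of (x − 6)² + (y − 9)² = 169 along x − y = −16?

Express y = x + 16 and substitute into the circle:
2x² + 2x − 84 = 0  ⟹  x² + x − 42 = 0
x = 6 or x = −7, giving (6, 22) and (−7, 9).
Chord length = distance between (6, 22) and (−7, 9) = √338 = 13√2.

13√2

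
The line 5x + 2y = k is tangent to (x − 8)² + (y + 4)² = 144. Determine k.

For a tangent, require d(centre, line) = r = 12.
|5·8 + 2·(−4) − k| / √29 = 12
|k − (32)| = 12√29.

k = 32 ± 12√29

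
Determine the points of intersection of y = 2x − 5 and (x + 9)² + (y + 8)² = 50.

Express y = 2x − 5 and substitute into the circle:
5x² + 30x + 40 = 0  ⟹  x² + 6x + 8 = 0
x = −2 or x = −4, giving (−2, −9) and (−4, −13).

(−4, −13) and (−2, −9)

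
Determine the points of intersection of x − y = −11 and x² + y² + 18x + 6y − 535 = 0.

(−29, −18) and (6, 17)

Express y = x + 11 and substitute into the circle:
2x² + 46x − 348 = 0  ⟹  x² + 23x − 174 = 0
x = 6 or x = −29, giving (6, 17) and (−29, −18).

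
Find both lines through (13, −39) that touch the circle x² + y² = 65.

Let a tangent through (13, −39) have slope m. Its distance from (0, 0) must equal √65:
(−13m − (39))² = 65(m² + 1)
4m² + 39m + 56 = 0, so m = −7/4 or m = −8.
With m = −7/4: 7x + 4y = −65. With m = −8: 8x + y = 65.

7x + 4y = −65 and 8x + y = 65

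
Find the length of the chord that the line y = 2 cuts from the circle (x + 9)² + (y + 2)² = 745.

Substitute y = 2:
x² + 18x − 648 = 0
x = 18 or x = −36, giving (18, 2) and (−36, 2).
Chord length = distance between (18, 2) and (−36, 2) = √2916 = 54.

54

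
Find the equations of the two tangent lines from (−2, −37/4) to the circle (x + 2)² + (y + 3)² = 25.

3x + 4y = −43 and 3x − 4y = 31

A line y − (−37/4) = m(x − (−2)) is tangent when its distance from (−2, −3) is 5:
[m·(0) − (25/4)]² = 25(m² + 1)
16m² − 9 = 0, so m = −3/4 or m = 3/4.
With m = −3/4: 3x + 4y = −43. With m = 3/4: 3x − 4y = 31.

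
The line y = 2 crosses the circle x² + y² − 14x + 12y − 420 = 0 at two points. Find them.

Substitute y = 2:
x² − 14x − 392 = 0
x = 28 or x = −14, giving (28, 2) and (−14, 2).

(−14, 2) and (28, 2)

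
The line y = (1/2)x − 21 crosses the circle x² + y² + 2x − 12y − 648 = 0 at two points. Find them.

Substitute y = (−42 + x)/2:
5x² − 100x + 180 = 0  ⟹  x² − 20x + 36 = 0
x = 18 or x = 2, giving (18, −12) and (2, −20).

(2, −20) and (18, −12)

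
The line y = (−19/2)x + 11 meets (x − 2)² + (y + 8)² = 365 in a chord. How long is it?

Express y = (22 − 19x)/2 and substitute into the circle:
365x² − 1460x = 0  ⟹  x² − 4x = 0
x = 4 or x = 0, giving (4, −27) and (0, 11).
|(4, −27) − (0, 11)| = √((4)² + (−38)²) = 2√365.

2√365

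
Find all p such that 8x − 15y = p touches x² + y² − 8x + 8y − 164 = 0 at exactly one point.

p = −146 or p = 330

Tangency holds when the distance from the centre (4, −4) to the line equals the radius 14:
|8·4 − 15·(−4) − p| / √289 = 14
|p − (92)| = 14·17, so p = 330 or p = −146.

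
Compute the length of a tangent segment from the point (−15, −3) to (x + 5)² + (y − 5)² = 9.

Centre (−5, 5), r² = 9. |PO|² = (−10)² + (−8)² = 164.
By the tangent–radius right angle, tangent length = √(|PO|² − r²) = √155.

√155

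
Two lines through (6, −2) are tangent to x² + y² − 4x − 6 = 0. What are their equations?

Write the tangent as mx − y + (−2 − m·(6)) = 0 and set its distance from the centre to √10:
(−4m − (2))² = 10(m² + 1)
3m² + 8m − 3 = 0, so m = 1/3 or m = −3.
Through (6, −2) these give x − 3y = 12 and 3x + y = 16.

x − 3y = 12 and 3x + y = 16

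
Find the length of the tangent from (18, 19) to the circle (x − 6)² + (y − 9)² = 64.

6√5

The centre is (6, 9) and r = 8. The square of the distance from P to the centre is 144 + 100 = 244.
By the tangent–radius right angle, tangent length = √(|PO|² − r²) = √180 = 6√5.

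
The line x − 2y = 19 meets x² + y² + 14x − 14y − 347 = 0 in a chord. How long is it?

Substitute y = (−19 + x)/2:
5x² − 10x − 495 = 0  ⟹  x² − 2x − 99 = 0
x = 11 or x = −9, giving (11, −4) and (−9, −14).
Chord length = distance between (11, −4) and (−9, −14) = √500 = 10√5.

10√5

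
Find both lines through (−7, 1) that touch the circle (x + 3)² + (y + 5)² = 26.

5x − y = −36 and x + 5y = −2

Write the tangent as mx − y + (1 − m·(−7)) = 0 and set its distance from the centre to √26:
(4m − (−6))² = 26(m² + 1)
5m² − 24m − 5 = 0, so m = 5 or m = −1/5.
Through (−7, 1) these give 5x − y = −36 and x + 5y = −2.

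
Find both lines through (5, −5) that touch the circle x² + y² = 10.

3x + y = 10 and x + 3y = −10

Let a tangent through (5, −5) have slope m. Its distance from (0, 0) must equal √10:
[m·(−5) − (5)]² = 10(m² + 1)
3m² + 10m + 3 = 0, so m = −3 or m = −1/3.
With m = −3: 3x + y = 10. With m = −1/3: x + 3y = −10.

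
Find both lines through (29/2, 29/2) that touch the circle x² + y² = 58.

Let a tangent through (29/2, 29/2) have slope m. Its distance from (0, 0) must equal √58:
(−29/2m − (−29/2))² = 58(m² + 1)
21m² − 58m + 21 = 0, so m = 3/7 or m = 7/3.
Through (29/2, 29/2) these give 3x − 7y = −58 and 7x − 3y = 58.

3x − 7y = −58 and 7x − 3y = 58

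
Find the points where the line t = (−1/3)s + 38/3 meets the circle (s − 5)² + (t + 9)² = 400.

Substitute t = (38 − s)/3:
10s² − 220s + 850 = 0  ⟹  s² − 22s + 85 = 0
s = 17 or s = 5, giving (17, 7) and (5, 11).

(5, 11) and (17, 7)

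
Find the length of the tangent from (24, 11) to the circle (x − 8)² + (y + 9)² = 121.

The centre is (8, −9) and r = 11. The square of the distance from P to the centre is 256 + 400 = 656.
The tangent meets the radius at right angles, so tangent² = |PO|² − r² = 656 − 121 = 535.

√535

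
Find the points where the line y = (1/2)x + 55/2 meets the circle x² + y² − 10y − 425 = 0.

Express y = (55 + x)/2 and substitute into the circle:
5x² + 90x + 225 = 0  ⟹  x² + 18x + 45 = 0
x = −3 or x = −15, giving (−3, 26) and (−15, 20).

(−15, 20) and (−3, 26)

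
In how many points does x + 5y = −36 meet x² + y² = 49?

0

Centre (0, 0), r² = 49. Distance² from centre to line = (36)²/26 = 648/13.
Since d² > r², the line lies outside the circle.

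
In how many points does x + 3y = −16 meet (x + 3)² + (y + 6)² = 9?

2

Substituting the line into the circle gives 10x² + 50x + 4 = 0.
Discriminant = (50)² − 4·10·(4) = 2340 > 0.
Two real roots: the line is a secant.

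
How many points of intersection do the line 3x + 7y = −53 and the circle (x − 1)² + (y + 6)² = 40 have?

2

Substituting the line into the circle gives 58x² − 32x − 1790 = 0.
Δ = 1024 − (−415280) = 416304.
Two real roots: the line is a secant.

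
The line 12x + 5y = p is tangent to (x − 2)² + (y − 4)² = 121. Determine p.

Tangency holds when the distance from the centre (2, 4) to the line equals the radius 11:
|12·2 + 5·4 − p| / √169 = 11
|p − (44)| = 11·13, so p = 187 or p = −99.

p = −99 or p = 187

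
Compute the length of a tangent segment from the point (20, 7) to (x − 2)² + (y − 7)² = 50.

√274

With centre O = (2, 7), |OP|² = 324 and r² = 50.
By the tangent–radius right angle, tangent length = √(|PO|² − r²) = √274.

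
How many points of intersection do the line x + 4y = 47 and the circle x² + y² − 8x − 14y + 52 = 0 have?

Substituting the line into the circle gives 17x² − 166x + 409 = 0.
Discriminant = (−166)² − 4·17·(409) = −256 < 0.
No real roots: the line does not meet the circle.

0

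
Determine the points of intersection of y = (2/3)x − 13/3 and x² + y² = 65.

Express y = (−13 + 2x)/3 and substitute into the circle:
13x² − 52x − 416 = 0  ⟹  x² − 4x − 32 = 0
x = 8 or x = −4, giving (8, 1) and (−4, −7).

(−4, −7) and (8, 1)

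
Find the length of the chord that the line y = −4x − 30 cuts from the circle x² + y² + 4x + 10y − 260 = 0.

Centre (−2, −5), r² = 289. Perpendicular distance d from centre to line = |17| / √17 = 17/√17.
Half the chord is √(r² − d²) = √(272), so the full chord is 8√17.

8√17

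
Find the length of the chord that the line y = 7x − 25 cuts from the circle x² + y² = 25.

The distance from (0, 0) to the line is 25/√50, and r² = 25.
Half the chord is √(r² − d²) = √(25/2), so the full chord is 5√2.

5√2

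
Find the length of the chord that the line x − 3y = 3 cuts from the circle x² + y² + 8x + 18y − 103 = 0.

Substitute y = (−3 + x)/3:
10x² + 120x − 1080 = 0  ⟹  x² + 12x − 108 = 0
x = 6 or x = −18, giving (6, 1) and (−18, −7).
Chord length = distance between (6, 1) and (−18, −7) = √640 = 8√10.

8√10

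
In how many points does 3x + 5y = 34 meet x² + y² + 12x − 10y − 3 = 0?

Substituting the line into the circle gives 34x² + 246x − 619 = 0.
Discriminant = (246)² − 4·34·(−619) = 144700 > 0.
Two real roots: the line is a secant.

2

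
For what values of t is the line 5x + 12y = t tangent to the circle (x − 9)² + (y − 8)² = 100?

t = 11 or t = 271

Tangency holds when the distance from the centre (9, 8) to the line equals the radius 10:
|5·9 + 12·8 − t| / √169 = 10
|t − (141)| = 10·13, so t = 271 or t = 11.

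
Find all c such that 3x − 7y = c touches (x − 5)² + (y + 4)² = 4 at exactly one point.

c = 43 ± 2√58

For a tangent, require d(centre, line) = r = 2.
|3·5 − 7·(−4) − c| / √58 = 2
|c − (43)| = 2√58.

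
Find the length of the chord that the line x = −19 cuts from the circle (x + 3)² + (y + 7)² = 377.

22

The distance from (−3, −7) to the line is 16, and r² = 377.
Half the chord is √(r² − d²) = √(121), so the full chord is 22.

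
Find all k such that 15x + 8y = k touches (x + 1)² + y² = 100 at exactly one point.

The line touches the circle iff its distance from (−1, 0) is 10:
|15·(−1) + 8·0 − k| / √289 = 10
|k − (−15)| = 10·17, so k = 155 or k = −185.

k = −185 or k = 155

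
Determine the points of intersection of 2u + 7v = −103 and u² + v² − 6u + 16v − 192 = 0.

(−13, −11) and (15, −19)

Substitute v = (−103 − 2u)/7:
53u² − 106u − 10335 = 0  ⟹  u² − 2u − 195 = 0
u = 15 or u = −13, giving (15, −19) and (−13, −11).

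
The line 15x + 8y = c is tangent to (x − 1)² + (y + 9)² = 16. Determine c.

For a tangent, require d(centre, line) = r = 4.
|15·1 + 8·(−9) − c| / √289 = 4
|c − (−57)| = 4·17, so c = 11 or c = −125.

c = −125 or c = 11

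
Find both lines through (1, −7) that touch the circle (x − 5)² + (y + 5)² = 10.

Let a tangent through (1, −7) have slope m. Its distance from (5, −5) must equal √10:
[m·(4) − (2)]² = 10(m² + 1)
3m² − 8m − 3 = 0, so m = −1/3 or m = 3.
Through (1, −7) these give x + 3y = −20 and 3x − y = 10.

x + 3y = −20 and 3x − y = 10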